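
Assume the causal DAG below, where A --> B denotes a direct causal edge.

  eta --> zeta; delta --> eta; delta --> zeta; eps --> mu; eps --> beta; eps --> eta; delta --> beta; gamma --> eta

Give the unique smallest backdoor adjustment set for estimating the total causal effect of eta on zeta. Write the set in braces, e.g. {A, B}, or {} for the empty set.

Variables eligible for adjustment (non-descendants of eta, excluding eta and zeta): {beta, delta, eps, gamma, mu}.
Backdoor paths from eta to zeta:
  P1: eta <- delta -> zeta
  P2: eta <- eps -> beta <- delta -> zeta
The empty set is not sufficient: P1 (eta <- delta -> zeta) has no collider blocking it and no conditioned non-collider, so it is open.
Try {delta}:
  P1: blocked at fork node delta ∈ conditioning set.
  P2: blocked at collider beta (neither it nor any descendant is in the conditioning set).
{delta} contains no descendant of eta and blocks every backdoor path.
No other singleton works — e.g. {eps} leaves P1 open — so {delta} is the unique smallest valid adjustment set.

{delta}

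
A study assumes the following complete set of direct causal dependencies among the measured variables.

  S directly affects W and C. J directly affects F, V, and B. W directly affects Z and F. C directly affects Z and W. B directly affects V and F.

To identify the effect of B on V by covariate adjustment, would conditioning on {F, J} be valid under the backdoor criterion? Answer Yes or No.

Backdoor paths from B to V (paths whose first edge points into B):
  P1: B <- J -> V
Condition 1 (no descendant of B in the set): FAILS — F is a descendant of B.
Condition 2 (every backdoor path blocked by {F, J}):
  P1: blocked at fork node J ∈ conditioning set.
{F, J} does not satisfy the backdoor criterion.

No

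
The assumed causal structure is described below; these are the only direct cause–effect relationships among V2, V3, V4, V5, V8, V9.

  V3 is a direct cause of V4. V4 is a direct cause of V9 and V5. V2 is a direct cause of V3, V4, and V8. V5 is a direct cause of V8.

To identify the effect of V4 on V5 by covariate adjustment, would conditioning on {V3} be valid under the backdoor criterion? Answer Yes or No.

Yes

Backdoor paths from V4 to V5 (paths whose first edge points into V4):
  P1: V4 <- V2 -> V8 <- V5
  P2: V4 <- V3 <- V2 -> V8 <- V5
Condition 1 (no descendant of V4 in the set): holds — descendants of V4 are {V5, V8, V9}; none are in {V3}.
Condition 2 (every backdoor path blocked by {V3}):
  P1: blocked at collider V8 (neither it nor any descendant is in the conditioning set).
  P2: blocked at chain node V3 ∈ conditioning set.
{V3} satisfies the backdoor criterion.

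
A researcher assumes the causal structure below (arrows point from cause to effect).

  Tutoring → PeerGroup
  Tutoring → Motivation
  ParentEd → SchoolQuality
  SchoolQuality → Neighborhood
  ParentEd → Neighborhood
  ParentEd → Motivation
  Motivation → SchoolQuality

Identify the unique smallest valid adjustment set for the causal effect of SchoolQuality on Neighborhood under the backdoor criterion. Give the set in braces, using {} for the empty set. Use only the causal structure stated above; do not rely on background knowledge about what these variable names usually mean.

{ParentEd}

Variables eligible for adjustment (non-descendants of SchoolQuality, excluding SchoolQuality and Neighborhood): {Motivation, ParentEd, PeerGroup, Tutoring}.
Backdoor paths from SchoolQuality to Neighborhood:
  P1: SchoolQuality <- ParentEd -> Neighborhood
  P2: SchoolQuality <- Motivation <- ParentEd -> Neighborhood
The empty set is not sufficient: P1 (SchoolQuality <- ParentEd -> Neighborhood) has no collider blocking it and no conditioned non-collider, so it is open.
Try {ParentEd}:
  P1: blocked at fork node ParentEd ∈ conditioning set.
  P2: blocked at fork node ParentEd ∈ conditioning set.
{ParentEd} contains no descendant of SchoolQuality and blocks every backdoor path.
No other singleton works — e.g. {Tutoring} leaves P1 open — so {ParentEd} is the unique smallest valid adjustment set.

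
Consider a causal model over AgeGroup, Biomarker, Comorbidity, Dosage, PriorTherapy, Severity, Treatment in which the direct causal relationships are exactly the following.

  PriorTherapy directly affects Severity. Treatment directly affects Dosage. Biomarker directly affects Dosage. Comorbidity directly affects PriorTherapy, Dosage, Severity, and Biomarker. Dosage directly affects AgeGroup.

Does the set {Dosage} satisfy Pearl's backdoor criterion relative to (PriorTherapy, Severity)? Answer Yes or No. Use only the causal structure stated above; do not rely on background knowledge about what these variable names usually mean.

No

Backdoor paths from PriorTherapy to Severity (paths whose first edge points into PriorTherapy):
  P1: PriorTherapy <- Comorbidity -> Severity
Condition 1 (no descendant of PriorTherapy in the set): holds — descendants of PriorTherapy are {Severity}; none are in {Dosage}.
Condition 2 (every backdoor path blocked by {Dosage}):
  P1: open — no interior node is in the conditioning set.
{Dosage} does not satisfy the backdoor criterion.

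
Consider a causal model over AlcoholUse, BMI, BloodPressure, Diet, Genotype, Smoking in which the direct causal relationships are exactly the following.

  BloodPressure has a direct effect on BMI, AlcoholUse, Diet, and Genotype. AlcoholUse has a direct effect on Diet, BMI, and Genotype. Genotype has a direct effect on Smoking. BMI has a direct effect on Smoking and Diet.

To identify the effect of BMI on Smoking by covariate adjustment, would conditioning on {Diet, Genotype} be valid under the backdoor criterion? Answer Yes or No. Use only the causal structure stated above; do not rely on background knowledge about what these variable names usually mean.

Backdoor paths from BMI to Smoking (paths whose first edge points into BMI):
  P1: BMI <- BloodPressure -> AlcoholUse -> Genotype -> Smoking
  P2: BMI <- BloodPressure -> Genotype -> Smoking
  P3: BMI <- BloodPressure -> Diet <- AlcoholUse -> Genotype -> Smoking
  P4: BMI <- AlcoholUse <- BloodPressure -> Genotype -> Smoking
  P5: BMI <- AlcoholUse -> Genotype -> Smoking
  P6: BMI <- AlcoholUse -> Diet <- BloodPressure -> Genotype -> Smoking
Condition 1 (no descendant of BMI in the set): FAILS — Diet is a descendant of BMI.
Condition 2 (every backdoor path blocked by {Diet, Genotype}):
  P1: blocked at chain node Genotype ∈ conditioning set.
  P2: blocked at chain node Genotype ∈ conditioning set.
  P3: blocked at chain node Genotype ∈ conditioning set.
  P4: blocked at chain node Genotype ∈ conditioning set.
  P5: blocked at chain node Genotype ∈ conditioning set.
  P6: blocked at chain node Genotype ∈ conditioning set.
{Diet, Genotype} does not satisfy the backdoor criterion.

No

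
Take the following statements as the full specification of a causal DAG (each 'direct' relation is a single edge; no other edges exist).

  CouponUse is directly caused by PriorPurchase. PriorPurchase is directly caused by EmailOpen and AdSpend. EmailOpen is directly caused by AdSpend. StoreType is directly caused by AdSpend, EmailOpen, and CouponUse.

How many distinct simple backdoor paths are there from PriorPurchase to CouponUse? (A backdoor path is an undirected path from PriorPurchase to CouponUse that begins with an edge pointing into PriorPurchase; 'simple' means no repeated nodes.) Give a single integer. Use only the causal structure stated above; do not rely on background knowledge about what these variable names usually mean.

A backdoor path from PriorPurchase to CouponUse is any simple undirected path whose first edge points into PriorPurchase (i.e. leaves PriorPurchase via a parent).
Parents of PriorPurchase: {AdSpend, EmailOpen}.
Enumerating:
  P1: PriorPurchase <- AdSpend -> EmailOpen -> StoreType <- CouponUse
  P2: PriorPurchase <- AdSpend -> StoreType <- CouponUse
  P3: PriorPurchase <- EmailOpen <- AdSpend -> StoreType <- CouponUse
  P4: PriorPurchase <- EmailOpen -> StoreType <- CouponUse
That exhausts the simple backdoor paths. Count: 4.

4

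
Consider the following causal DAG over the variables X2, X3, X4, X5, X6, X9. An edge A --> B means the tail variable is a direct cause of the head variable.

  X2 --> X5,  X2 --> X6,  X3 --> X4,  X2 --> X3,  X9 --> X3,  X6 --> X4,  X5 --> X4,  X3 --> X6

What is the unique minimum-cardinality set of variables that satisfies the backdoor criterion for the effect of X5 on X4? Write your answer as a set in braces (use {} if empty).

{X2}

Variables eligible for adjustment (non-descendants of X5, excluding X5 and X4): {X2, X3, X6, X9}.
Backdoor paths from X5 to X4:
  P1: X5 <- X2 -> X3 -> X6 -> X4
  P2: X5 <- X2 -> X3 -> X4
  P3: X5 <- X2 -> X6 <- X3 -> X4
  P4: X5 <- X2 -> X6 -> X4
The empty set is not sufficient: P1 (X5 <- X2 -> X3 -> X6 -> X4) has no collider blocking it and no conditioned non-collider, so it is open.
Try {X2}:
  P1: blocked at fork node X2 ∈ conditioning set.
  P2: blocked at fork node X2 ∈ conditioning set.
  P3: blocked at fork node X2 ∈ conditioning set.
  P4: blocked at fork node X2 ∈ conditioning set.
{X2} contains no descendant of X5 and blocks every backdoor path.
No other singleton works — e.g. {X9} leaves P1 open — so {X2} is the unique smallest valid adjustment set.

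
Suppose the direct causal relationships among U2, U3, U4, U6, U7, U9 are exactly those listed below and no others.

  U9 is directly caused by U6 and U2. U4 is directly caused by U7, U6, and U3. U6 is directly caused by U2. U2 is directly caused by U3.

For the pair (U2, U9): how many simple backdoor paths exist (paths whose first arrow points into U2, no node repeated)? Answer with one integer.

A backdoor path from U2 to U9 is any simple undirected path whose first edge points into U2 (i.e. leaves U2 via a parent).
Parents of U2: {U3}.
Enumerating:
  P1: U2 <- U3 -> U4 <- U6 -> U9
That exhausts the simple backdoor paths. Count: 1.

1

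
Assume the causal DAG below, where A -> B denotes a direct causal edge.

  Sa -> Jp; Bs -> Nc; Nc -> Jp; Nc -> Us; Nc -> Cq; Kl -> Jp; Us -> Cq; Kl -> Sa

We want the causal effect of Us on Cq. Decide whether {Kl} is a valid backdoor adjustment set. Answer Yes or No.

No

Backdoor paths from Us to Cq (paths whose first edge points into Us):
  P1: Us <- Nc -> Cq
Condition 1 (no descendant of Us in the set): holds — descendants of Us are {Cq}; none are in {Kl}.
Condition 2 (every backdoor path blocked by {Kl}):
  P1: open — no interior node is in the conditioning set.
{Kl} does not satisfy the backdoor criterion.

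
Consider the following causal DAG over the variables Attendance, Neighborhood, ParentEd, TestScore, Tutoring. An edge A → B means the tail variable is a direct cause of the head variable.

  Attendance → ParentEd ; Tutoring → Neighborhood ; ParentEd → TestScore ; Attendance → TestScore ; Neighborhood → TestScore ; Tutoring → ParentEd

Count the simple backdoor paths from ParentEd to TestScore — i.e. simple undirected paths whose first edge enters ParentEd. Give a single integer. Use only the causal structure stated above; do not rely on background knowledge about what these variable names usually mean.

2

A backdoor path from ParentEd to TestScore is any simple undirected path whose first edge points into ParentEd (i.e. leaves ParentEd via a parent).
Parents of ParentEd: {Attendance, Tutoring}.
Enumerating:
  P1: ParentEd <- Tutoring -> Neighborhood -> TestScore
  P2: ParentEd <- Attendance -> TestScore
That exhausts the simple backdoor paths. Count: 2.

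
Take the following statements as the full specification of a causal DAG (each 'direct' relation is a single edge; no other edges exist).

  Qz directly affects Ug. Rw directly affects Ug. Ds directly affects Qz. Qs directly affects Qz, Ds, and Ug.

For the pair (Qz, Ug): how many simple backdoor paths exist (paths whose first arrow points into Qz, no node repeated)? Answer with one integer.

2

A backdoor path from Qz to Ug is any simple undirected path whose first edge points into Qz (i.e. leaves Qz via a parent).
Parents of Qz: {Ds, Qs}.
Enumerating:
  P1: Qz <- Qs -> Ug
  P2: Qz <- Ds <- Qs -> Ug
That exhausts the simple backdoor paths. Count: 2.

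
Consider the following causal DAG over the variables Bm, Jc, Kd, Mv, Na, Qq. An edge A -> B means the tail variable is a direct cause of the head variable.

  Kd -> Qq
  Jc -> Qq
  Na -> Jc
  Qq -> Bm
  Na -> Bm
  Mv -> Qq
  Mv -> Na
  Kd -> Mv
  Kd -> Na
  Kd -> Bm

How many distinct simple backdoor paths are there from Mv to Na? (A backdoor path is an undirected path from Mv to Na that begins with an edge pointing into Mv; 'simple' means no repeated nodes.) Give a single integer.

A backdoor path from Mv to Na is any simple undirected path whose first edge points into Mv (i.e. leaves Mv via a parent).
Parents of Mv: {Kd}.
Enumerating:
  P1: Mv <- Kd -> Na
  P2: Mv <- Kd -> Qq <- Jc <- Na
  P3: Mv <- Kd -> Qq -> Bm <- Na
  P4: Mv <- Kd -> Bm <- Na
  P5: Mv <- Kd -> Bm <- Qq <- Jc <- Na
That exhausts the simple backdoor paths. Count: 5.

5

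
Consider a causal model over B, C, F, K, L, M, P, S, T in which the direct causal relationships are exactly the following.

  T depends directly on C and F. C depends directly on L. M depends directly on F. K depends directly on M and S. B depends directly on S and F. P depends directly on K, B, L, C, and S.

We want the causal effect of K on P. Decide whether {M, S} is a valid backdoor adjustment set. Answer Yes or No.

Backdoor paths from K to P (paths whose first edge points into K):
  P1: K <- S -> B <- F -> T <- C <- L -> P
  P2: K <- S -> B <- F -> T <- C -> P
  P3: K <- S -> B -> P
  P4: K <- S -> P
  P5: K <- M <- F -> B <- S -> P
  P6: K <- M <- F -> B -> P
  P7: K <- M <- F -> T <- C <- L -> P
  P8: K <- M <- F -> T <- C -> P
Condition 1 (no descendant of K in the set): holds — descendants of K are {P}; none are in {M, S}.
Condition 2 (every backdoor path blocked by {M, S}):
  P1: blocked at fork node S ∈ conditioning set.
  P2: blocked at fork node S ∈ conditioning set.
  P3: blocked at fork node S ∈ conditioning set.
  P4: blocked at fork node S ∈ conditioning set.
  P5: blocked at chain node M ∈ conditioning set.
  P6: blocked at chain node M ∈ conditioning set.
  P7: blocked at chain node M ∈ conditioning set.
  P8: blocked at chain node M ∈ conditioning set.
{M, S} satisfies the backdoor criterion.

Yes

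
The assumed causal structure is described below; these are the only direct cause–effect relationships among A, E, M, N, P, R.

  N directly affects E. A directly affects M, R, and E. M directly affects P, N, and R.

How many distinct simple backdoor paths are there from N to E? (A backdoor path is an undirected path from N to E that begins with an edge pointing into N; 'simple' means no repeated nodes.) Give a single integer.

A backdoor path from N to E is any simple undirected path whose first edge points into N (i.e. leaves N via a parent).
Parents of N: {M}.
Enumerating:
  P1: N <- M <- A -> E
  P2: N <- M -> R <- A -> E
That exhausts the simple backdoor paths. Count: 2.

2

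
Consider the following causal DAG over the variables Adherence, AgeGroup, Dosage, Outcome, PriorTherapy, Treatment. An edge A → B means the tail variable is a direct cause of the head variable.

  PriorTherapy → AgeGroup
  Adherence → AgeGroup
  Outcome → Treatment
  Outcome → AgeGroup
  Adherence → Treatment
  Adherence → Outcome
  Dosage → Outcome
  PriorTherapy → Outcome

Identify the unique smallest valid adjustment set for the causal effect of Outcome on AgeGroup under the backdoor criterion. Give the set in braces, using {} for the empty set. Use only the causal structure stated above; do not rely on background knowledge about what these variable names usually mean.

Variables eligible for adjustment (non-descendants of Outcome, excluding Outcome and AgeGroup): {Adherence, Dosage, PriorTherapy}.
Backdoor paths from Outcome to AgeGroup:
  P1: Outcome <- Adherence -> AgeGroup
  P2: Outcome <- PriorTherapy -> AgeGroup
The empty set is not sufficient: P1 (Outcome <- Adherence -> AgeGroup) has no collider blocking it and no conditioned non-collider, so it is open.
Try {Adherence, PriorTherapy}:
  P1: blocked at fork node Adherence ∈ conditioning set.
  P2: blocked at fork node PriorTherapy ∈ conditioning set.
{Adherence, PriorTherapy} contains no descendant of Outcome and blocks every backdoor path.
Every element of {Adherence, PriorTherapy} is needed (dropping Adherence leaves P1 open; dropping PriorTherapy leaves P2 open), so no proper subset is valid.
Among all size-2 subsets of the eligible variables, only {Adherence, PriorTherapy} blocks every backdoor path, so it is the unique smallest valid adjustment set.

{Adherence, PriorTherapy}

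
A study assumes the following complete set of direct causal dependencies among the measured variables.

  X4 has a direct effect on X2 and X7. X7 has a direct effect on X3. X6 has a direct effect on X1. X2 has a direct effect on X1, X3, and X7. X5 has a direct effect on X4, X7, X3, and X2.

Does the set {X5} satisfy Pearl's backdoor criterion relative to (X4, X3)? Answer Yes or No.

Yes

Backdoor paths from X4 to X3 (paths whose first edge points into X4):
  P1: X4 <- X5 -> X2 -> X7 -> X3
  P2: X4 <- X5 -> X2 -> X3
  P3: X4 <- X5 -> X7 <- X2 -> X3
  P4: X4 <- X5 -> X7 -> X3
  P5: X4 <- X5 -> X3
Condition 1 (no descendant of X4 in the set): holds — descendants of X4 are {X1, X2, X3, X7}; none are in {X5}.
Condition 2 (every backdoor path blocked by {X5}):
  P1: blocked at fork node X5 ∈ conditioning set.
  P2: blocked at fork node X5 ∈ conditioning set.
  P3: blocked at fork node X5 ∈ conditioning set.
  P4: blocked at fork node X5 ∈ conditioning set.
  P5: blocked at fork node X5 ∈ conditioning set.
{X5} satisfies the backdoor criterion.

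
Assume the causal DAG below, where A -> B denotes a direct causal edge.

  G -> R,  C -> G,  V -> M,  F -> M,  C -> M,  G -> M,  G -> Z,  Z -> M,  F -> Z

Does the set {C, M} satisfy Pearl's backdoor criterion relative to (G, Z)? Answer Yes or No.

Backdoor paths from G to Z (paths whose first edge points into G):
  P1: G <- C -> M <- F -> Z
  P2: G <- C -> M <- Z
Condition 1 (no descendant of G in the set): FAILS — M is a descendant of G.
Condition 2 (every backdoor path blocked by {C, M}):
  P1: blocked at fork node C ∈ conditioning set.
  P2: blocked at fork node C ∈ conditioning set.
{C, M} does not satisfy the backdoor criterion.

No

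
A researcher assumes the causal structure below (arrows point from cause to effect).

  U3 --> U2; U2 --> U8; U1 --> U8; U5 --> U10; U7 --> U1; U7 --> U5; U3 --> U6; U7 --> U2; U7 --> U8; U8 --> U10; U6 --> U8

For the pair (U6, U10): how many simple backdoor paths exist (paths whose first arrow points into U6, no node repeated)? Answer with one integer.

A backdoor path from U6 to U10 is any simple undirected path whose first edge points into U6 (i.e. leaves U6 via a parent).
Parents of U6: {U3}.
Enumerating:
  P1: U6 <- U3 -> U2 <- U7 -> U5 -> U10
  P2: U6 <- U3 -> U2 <- U7 -> U1 -> U8 -> U10
  P3: U6 <- U3 -> U2 <- U7 -> U8 -> U10
  P4: U6 <- U3 -> U2 -> U8 <- U7 -> U5 -> U10
  P5: U6 <- U3 -> U2 -> U8 <- U1 <- U7 -> U5 -> U10
  P6: U6 <- U3 -> U2 -> U8 -> U10
That exhausts the simple backdoor paths. Count: 6.

6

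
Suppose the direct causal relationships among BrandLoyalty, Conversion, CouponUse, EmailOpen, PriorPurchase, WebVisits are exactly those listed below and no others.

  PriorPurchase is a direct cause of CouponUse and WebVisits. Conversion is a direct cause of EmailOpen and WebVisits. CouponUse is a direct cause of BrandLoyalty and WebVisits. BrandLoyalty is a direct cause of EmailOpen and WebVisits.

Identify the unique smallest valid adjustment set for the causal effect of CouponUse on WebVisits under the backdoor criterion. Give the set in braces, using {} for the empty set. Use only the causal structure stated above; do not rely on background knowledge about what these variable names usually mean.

{PriorPurchase}

Variables eligible for adjustment (non-descendants of CouponUse, excluding CouponUse and WebVisits): {Conversion, PriorPurchase}.
Backdoor paths from CouponUse to WebVisits:
  P1: CouponUse <- PriorPurchase -> WebVisits
The empty set is not sufficient: P1 (CouponUse <- PriorPurchase -> WebVisits) has no collider blocking it and no conditioned non-collider, so it is open.
Try {PriorPurchase}:
  P1: blocked at fork node PriorPurchase ∈ conditioning set.
{PriorPurchase} contains no descendant of CouponUse and blocks every backdoor path.
No other singleton works — e.g. {Conversion} leaves P1 open — so {PriorPurchase} is the unique smallest valid adjustment set.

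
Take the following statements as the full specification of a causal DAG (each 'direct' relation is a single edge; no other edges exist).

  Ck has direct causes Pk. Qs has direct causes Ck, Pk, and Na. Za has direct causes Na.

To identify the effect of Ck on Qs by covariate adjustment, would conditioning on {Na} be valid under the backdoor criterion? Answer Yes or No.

No

Backdoor paths from Ck to Qs (paths whose first edge points into Ck):
  P1: Ck <- Pk -> Qs
Condition 1 (no descendant of Ck in the set): holds — descendants of Ck are {Qs}; none are in {Na}.
Condition 2 (every backdoor path blocked by {Na}):
  P1: open — no interior node is in the conditioning set.
{Na} does not satisfy the backdoor criterion.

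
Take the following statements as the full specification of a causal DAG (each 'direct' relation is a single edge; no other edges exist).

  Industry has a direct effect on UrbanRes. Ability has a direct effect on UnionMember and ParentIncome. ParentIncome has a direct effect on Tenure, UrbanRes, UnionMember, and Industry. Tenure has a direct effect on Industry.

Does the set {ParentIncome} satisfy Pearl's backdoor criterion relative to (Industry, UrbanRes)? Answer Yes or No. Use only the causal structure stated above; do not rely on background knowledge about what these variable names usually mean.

Yes

Backdoor paths from Industry to UrbanRes (paths whose first edge points into Industry):
  P1: Industry <- ParentIncome -> UrbanRes
  P2: Industry <- Tenure <- ParentIncome -> UrbanRes
Condition 1 (no descendant of Industry in the set): holds — descendants of Industry are {UrbanRes}; none are in {ParentIncome}.
Condition 2 (every backdoor path blocked by {ParentIncome}):
  P1: blocked at fork node ParentIncome ∈ conditioning set.
  P2: blocked at fork node ParentIncome ∈ conditioning set.
{ParentIncome} satisfies the backdoor criterion.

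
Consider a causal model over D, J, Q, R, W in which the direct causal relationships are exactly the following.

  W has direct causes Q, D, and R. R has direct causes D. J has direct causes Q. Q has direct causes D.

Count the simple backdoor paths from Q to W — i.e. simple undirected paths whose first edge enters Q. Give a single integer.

A backdoor path from Q to W is any simple undirected path whose first edge points into Q (i.e. leaves Q via a parent).
Parents of Q: {D}.
Enumerating:
  P1: Q <- D -> R -> W
  P2: Q <- D -> W
That exhausts the simple backdoor paths. Count: 2.

2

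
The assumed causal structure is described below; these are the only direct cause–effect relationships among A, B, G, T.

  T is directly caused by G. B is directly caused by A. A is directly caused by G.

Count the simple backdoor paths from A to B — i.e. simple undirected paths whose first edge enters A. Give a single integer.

A backdoor path from A to B is any simple undirected path whose first edge points into A (i.e. leaves A via a parent).
Parents of A: {G}.
No simple path from any parent of A reaches B without revisiting A, so there are no backdoor paths.

0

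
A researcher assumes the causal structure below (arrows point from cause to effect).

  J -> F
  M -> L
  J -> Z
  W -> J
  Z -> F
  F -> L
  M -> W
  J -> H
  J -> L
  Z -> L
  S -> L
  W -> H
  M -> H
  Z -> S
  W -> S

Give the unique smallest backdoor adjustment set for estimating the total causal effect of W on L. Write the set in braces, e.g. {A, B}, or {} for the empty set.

{M}

Variables eligible for adjustment (non-descendants of W, excluding W and L): {M}.
Backdoor paths from W to L:
  P1: W <- M -> H <- J -> Z -> S -> L
  P2: W <- M -> H <- J -> Z -> F -> L
  P3: W <- M -> H <- J -> Z -> L
  P4: W <- M -> H <- J -> F <- Z -> S -> L
  P5: W <- M -> H <- J -> F <- Z -> L
  P6: W <- M -> H <- J -> F -> L
  P7: W <- M -> H <- J -> L
  P8: W <- M -> L
The empty set is not sufficient: P8 (W <- M -> L) has no collider blocking it and no conditioned non-collider, so it is open.
Try {M}:
  P1: blocked at fork node M ∈ conditioning set.
  P2: blocked at fork node M ∈ conditioning set.
  P3: blocked at fork node M ∈ conditioning set.
  P4: blocked at fork node M ∈ conditioning set.
  P5: blocked at fork node M ∈ conditioning set.
  P6: blocked at fork node M ∈ conditioning set.
  P7: blocked at fork node M ∈ conditioning set.
  P8: blocked at fork node M ∈ conditioning set.
{M} contains no descendant of W and blocks every backdoor path.
{M} is the unique smallest valid adjustment set.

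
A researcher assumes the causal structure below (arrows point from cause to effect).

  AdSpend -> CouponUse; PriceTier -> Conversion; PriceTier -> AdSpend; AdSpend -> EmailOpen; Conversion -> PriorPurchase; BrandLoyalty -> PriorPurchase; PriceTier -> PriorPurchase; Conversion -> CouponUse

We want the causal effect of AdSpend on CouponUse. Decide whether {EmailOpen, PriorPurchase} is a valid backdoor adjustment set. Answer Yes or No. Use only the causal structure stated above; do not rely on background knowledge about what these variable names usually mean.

Backdoor paths from AdSpend to CouponUse (paths whose first edge points into AdSpend):
  P1: AdSpend <- PriceTier -> Conversion -> CouponUse
  P2: AdSpend <- PriceTier -> PriorPurchase <- Conversion -> CouponUse
Condition 1 (no descendant of AdSpend in the set): FAILS — EmailOpen is a descendant of AdSpend.
Condition 2 (every backdoor path blocked by {EmailOpen, PriorPurchase}):
  P1: open — no interior node is in the conditioning set.
  P2: open — collider(s) PriorPurchase are conditioned on (or have a conditioned descendant) and no non-collider on the path is in the set.
{EmailOpen, PriorPurchase} does not satisfy the backdoor criterion.

No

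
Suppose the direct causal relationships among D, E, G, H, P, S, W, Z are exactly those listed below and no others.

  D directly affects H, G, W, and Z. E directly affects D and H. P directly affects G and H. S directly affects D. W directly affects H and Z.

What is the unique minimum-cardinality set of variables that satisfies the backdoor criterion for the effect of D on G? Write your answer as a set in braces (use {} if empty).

{}

Variables eligible for adjustment (non-descendants of D, excluding D and G): {E, P, S}.
Backdoor paths from D to G:
  P1: D <- E -> H <- P -> G
Each backdoor path contains an unconditioned collider, so every path is already blocked with the empty conditioning set:
  P1: blocked at collider H (neither it nor any descendant is in the conditioning set).
The empty set is therefore the unique smallest valid set.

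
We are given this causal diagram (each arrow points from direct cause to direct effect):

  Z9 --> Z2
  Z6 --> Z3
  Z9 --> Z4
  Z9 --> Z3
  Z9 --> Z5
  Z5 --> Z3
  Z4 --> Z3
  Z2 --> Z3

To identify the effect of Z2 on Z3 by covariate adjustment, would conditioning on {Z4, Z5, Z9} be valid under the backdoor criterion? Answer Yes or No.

Backdoor paths from Z2 to Z3 (paths whose first edge points into Z2):
  P1: Z2 <- Z9 -> Z4 -> Z3
  P2: Z2 <- Z9 -> Z5 -> Z3
  P3: Z2 <- Z9 -> Z3
Condition 1 (no descendant of Z2 in the set): holds — descendants of Z2 are {Z3}; none are in {Z4, Z5, Z9}.
Condition 2 (every backdoor path blocked by {Z4, Z5, Z9}):
  P1: blocked at fork node Z9 ∈ conditioning set.
  P2: blocked at fork node Z9 ∈ conditioning set.
  P3: blocked at fork node Z9 ∈ conditioning set.
{Z4, Z5, Z9} satisfies the backdoor criterion.

Yes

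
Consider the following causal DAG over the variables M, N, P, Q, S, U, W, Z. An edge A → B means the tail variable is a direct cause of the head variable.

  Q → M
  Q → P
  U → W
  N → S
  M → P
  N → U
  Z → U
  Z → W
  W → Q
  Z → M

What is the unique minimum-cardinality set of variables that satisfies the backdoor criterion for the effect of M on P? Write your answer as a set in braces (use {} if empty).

{Q}

Variables eligible for adjustment (non-descendants of M, excluding M and P): {N, Q, S, U, W, Z}.
Backdoor paths from M to P:
  P1: M <- Z -> U -> W -> Q -> P
  P2: M <- Z -> W -> Q -> P
  P3: M <- Q -> P
The empty set is not sufficient: P1 (M <- Z -> U -> W -> Q -> P) has no collider blocking it and no conditioned non-collider, so it is open.
Try {Q}:
  P1: blocked at chain node Q ∈ conditioning set.
  P2: blocked at chain node Q ∈ conditioning set.
  P3: blocked at fork node Q ∈ conditioning set.
{Q} contains no descendant of M and blocks every backdoor path.
No other singleton works — e.g. {Z} leaves P3 open — so {Q} is the unique smallest valid adjustment set.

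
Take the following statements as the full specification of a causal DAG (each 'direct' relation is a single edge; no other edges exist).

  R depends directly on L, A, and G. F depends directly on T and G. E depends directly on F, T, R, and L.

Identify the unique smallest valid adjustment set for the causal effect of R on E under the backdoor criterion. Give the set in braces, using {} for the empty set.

{G, L}

Variables eligible for adjustment (non-descendants of R, excluding R and E): {A, F, G, L, T}.
Backdoor paths from R to E:
  P1: R <- G -> F <- T -> E
  P2: R <- G -> F -> E
  P3: R <- L -> E
The empty set is not sufficient: P2 (R <- G -> F -> E) has no collider blocking it and no conditioned non-collider, so it is open.
Try {G, L}:
  P1: blocked at fork node G ∈ conditioning set.
  P2: blocked at fork node G ∈ conditioning set.
  P3: blocked at fork node L ∈ conditioning set.
{G, L} contains no descendant of R and blocks every backdoor path.
Every element of {G, L} is needed (dropping G leaves P2 open; dropping L leaves P3 open), so no proper subset is valid.
Among all size-2 subsets of the eligible variables, only {G, L} blocks every backdoor path, so it is the unique smallest valid adjustment set.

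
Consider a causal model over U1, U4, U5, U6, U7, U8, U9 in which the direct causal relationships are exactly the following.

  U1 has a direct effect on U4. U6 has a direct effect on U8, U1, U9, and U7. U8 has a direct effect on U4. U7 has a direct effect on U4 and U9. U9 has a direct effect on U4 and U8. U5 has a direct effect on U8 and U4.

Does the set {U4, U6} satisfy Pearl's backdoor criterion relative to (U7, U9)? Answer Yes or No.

No

Backdoor paths from U7 to U9 (paths whose first edge points into U7):
  P1: U7 <- U6 -> U9
  P2: U7 <- U6 -> U8 <- U5 -> U4 <- U9
  P3: U7 <- U6 -> U8 <- U9
  P4: U7 <- U6 -> U8 -> U4 <- U9
  P5: U7 <- U6 -> U1 -> U4 <- U5 -> U8 <- U9
  P6: U7 <- U6 -> U1 -> U4 <- U9
  P7: U7 <- U6 -> U1 -> U4 <- U8 <- U9
Condition 1 (no descendant of U7 in the set): FAILS — U4 is a descendant of U7.
Condition 2 (every backdoor path blocked by {U4, U6}):
  P1: blocked at fork node U6 ∈ conditioning set.
  P2: blocked at fork node U6 ∈ conditioning set.
  P3: blocked at fork node U6 ∈ conditioning set.
  P4: blocked at fork node U6 ∈ conditioning set.
  P5: blocked at fork node U6 ∈ conditioning set.
  P6: blocked at fork node U6 ∈ conditioning set.
  P7: blocked at fork node U6 ∈ conditioning set.
{U4, U6} does not satisfy the backdoor criterion.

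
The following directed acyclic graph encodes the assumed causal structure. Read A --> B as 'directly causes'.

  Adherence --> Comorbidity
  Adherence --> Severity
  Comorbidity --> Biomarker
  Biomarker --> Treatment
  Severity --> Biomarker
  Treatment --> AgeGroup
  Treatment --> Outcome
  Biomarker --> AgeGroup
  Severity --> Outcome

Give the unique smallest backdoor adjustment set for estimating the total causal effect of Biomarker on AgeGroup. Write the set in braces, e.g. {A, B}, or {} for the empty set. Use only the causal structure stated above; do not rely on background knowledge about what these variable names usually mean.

{}

Variables eligible for adjustment (non-descendants of Biomarker, excluding Biomarker and AgeGroup): {Adherence, Comorbidity, Severity}.
Backdoor paths from Biomarker to AgeGroup:
  P1: Biomarker <- Comorbidity <- Adherence -> Severity -> Outcome <- Treatment -> AgeGroup
  P2: Biomarker <- Severity -> Outcome <- Treatment -> AgeGroup
Each backdoor path contains an unconditioned collider, so every path is already blocked with the empty conditioning set:
  P1: blocked at collider Outcome (neither it nor any descendant is in the conditioning set).
  P2: blocked at collider Outcome (neither it nor any descendant is in the conditioning set).
The empty set is therefore the unique smallest valid set.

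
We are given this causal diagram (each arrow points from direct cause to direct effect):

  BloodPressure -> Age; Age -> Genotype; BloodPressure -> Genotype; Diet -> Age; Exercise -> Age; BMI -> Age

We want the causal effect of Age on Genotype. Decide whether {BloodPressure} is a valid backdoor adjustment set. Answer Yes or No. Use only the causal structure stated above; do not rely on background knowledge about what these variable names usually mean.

Backdoor paths from Age to Genotype (paths whose first edge points into Age):
  P1: Age <- BloodPressure -> Genotype
Condition 1 (no descendant of Age in the set): holds — descendants of Age are {Genotype}; none are in {BloodPressure}.
Condition 2 (every backdoor path blocked by {BloodPressure}):
  P1: blocked at fork node BloodPressure ∈ conditioning set.
{BloodPressure} satisfies the backdoor criterion.

Yes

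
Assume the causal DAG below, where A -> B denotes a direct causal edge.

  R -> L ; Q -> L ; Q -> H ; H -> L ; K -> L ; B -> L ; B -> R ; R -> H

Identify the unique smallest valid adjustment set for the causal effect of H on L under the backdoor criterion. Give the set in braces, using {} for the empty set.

{Q, R}

Variables eligible for adjustment (non-descendants of H, excluding H and L): {B, K, Q, R}.
Backdoor paths from H to L:
  P1: H <- Q -> L
  P2: H <- R <- B -> L
  P3: H <- R -> L
The empty set is not sufficient: P1 (H <- Q -> L) has no collider blocking it and no conditioned non-collider, so it is open.
Try {Q, R}:
  P1: blocked at fork node Q ∈ conditioning set.
  P2: blocked at chain node R ∈ conditioning set.
  P3: blocked at fork node R ∈ conditioning set.
{Q, R} contains no descendant of H and blocks every backdoor path.
Every element of {Q, R} is needed (dropping Q leaves P1 open; dropping R leaves P2 open), so no proper subset is valid.
Among all size-2 subsets of the eligible variables, only {Q, R} blocks every backdoor path, so it is the unique smallest valid adjustment set.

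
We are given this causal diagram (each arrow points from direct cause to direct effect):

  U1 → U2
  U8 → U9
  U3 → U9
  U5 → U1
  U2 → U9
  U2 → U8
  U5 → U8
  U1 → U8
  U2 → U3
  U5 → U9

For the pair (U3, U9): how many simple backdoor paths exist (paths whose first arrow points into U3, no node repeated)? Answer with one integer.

8

A backdoor path from U3 to U9 is any simple undirected path whose first edge points into U3 (i.e. leaves U3 via a parent).
Parents of U3: {U2}.
Enumerating:
  P1: U3 <- U2 <- U1 <- U5 -> U8 -> U9
  P2: U3 <- U2 <- U1 <- U5 -> U9
  P3: U3 <- U2 <- U1 -> U8 <- U5 -> U9
  P4: U3 <- U2 <- U1 -> U8 -> U9
  P5: U3 <- U2 -> U8 <- U5 -> U9
  P6: U3 <- U2 -> U8 <- U1 <- U5 -> U9
  P7: U3 <- U2 -> U8 -> U9
  P8: U3 <- U2 -> U9
That exhausts the simple backdoor paths. Count: 8.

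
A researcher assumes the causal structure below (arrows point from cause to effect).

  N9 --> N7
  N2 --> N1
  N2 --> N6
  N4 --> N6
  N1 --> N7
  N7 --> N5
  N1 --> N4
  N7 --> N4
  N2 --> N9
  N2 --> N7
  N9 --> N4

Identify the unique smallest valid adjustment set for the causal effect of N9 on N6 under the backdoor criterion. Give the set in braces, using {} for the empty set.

{N2}

Variables eligible for adjustment (non-descendants of N9, excluding N9 and N6): {N1, N2}.
Backdoor paths from N9 to N6:
  P1: N9 <- N2 -> N1 -> N7 -> N4 -> N6
  P2: N9 <- N2 -> N1 -> N4 -> N6
  P3: N9 <- N2 -> N7 <- N1 -> N4 -> N6
  P4: N9 <- N2 -> N7 -> N4 -> N6
  P5: N9 <- N2 -> N6
The empty set is not sufficient: P1 (N9 <- N2 -> N1 -> N7 -> N4 -> N6) has no collider blocking it and no conditioned non-collider, so it is open.
Try {N2}:
  P1: blocked at fork node N2 ∈ conditioning set.
  P2: blocked at fork node N2 ∈ conditioning set.
  P3: blocked at fork node N2 ∈ conditioning set.
  P4: blocked at fork node N2 ∈ conditioning set.
  P5: blocked at fork node N2 ∈ conditioning set.
{N2} contains no descendant of N9 and blocks every backdoor path.
No other singleton works — e.g. {N1} leaves P4 open — so {N2} is the unique smallest valid adjustment set.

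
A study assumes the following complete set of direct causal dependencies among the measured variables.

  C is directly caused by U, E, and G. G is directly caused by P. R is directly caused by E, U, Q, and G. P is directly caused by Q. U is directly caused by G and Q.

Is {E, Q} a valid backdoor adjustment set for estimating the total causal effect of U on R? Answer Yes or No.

No

Backdoor paths from U to R (paths whose first edge points into U):
  P1: U <- Q -> P -> G -> R
  P2: U <- Q -> P -> G -> C <- E -> R
  P3: U <- Q -> R
  P4: U <- G <- P <- Q -> R
  P5: U <- G -> R
  P6: U <- G -> C <- E -> R
Condition 1 (no descendant of U in the set): holds — descendants of U are {C, R}; none are in {E, Q}.
Condition 2 (every backdoor path blocked by {E, Q}):
  P1: blocked at fork node Q ∈ conditioning set.
  P2: blocked at fork node Q ∈ conditioning set.
  P3: blocked at fork node Q ∈ conditioning set.
  P4: blocked at fork node Q ∈ conditioning set.
  P5: open — no interior node is in the conditioning set.
  P6: blocked at collider C (neither it nor any descendant is in the conditioning set).
{E, Q} does not satisfy the backdoor criterion.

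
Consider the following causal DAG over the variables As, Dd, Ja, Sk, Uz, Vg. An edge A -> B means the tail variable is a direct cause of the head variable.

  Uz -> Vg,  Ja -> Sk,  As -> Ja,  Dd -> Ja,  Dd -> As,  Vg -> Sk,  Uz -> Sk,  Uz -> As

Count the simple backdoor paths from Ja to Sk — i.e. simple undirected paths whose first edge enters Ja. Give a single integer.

A backdoor path from Ja to Sk is any simple undirected path whose first edge points into Ja (i.e. leaves Ja via a parent).
Parents of Ja: {As, Dd}.
Enumerating:
  P1: Ja <- Dd -> As <- Uz -> Vg -> Sk
  P2: Ja <- Dd -> As <- Uz -> Sk
  P3: Ja <- As <- Uz -> Vg -> Sk
  P4: Ja <- As <- Uz -> Sk
That exhausts the simple backdoor paths. Count: 4.

4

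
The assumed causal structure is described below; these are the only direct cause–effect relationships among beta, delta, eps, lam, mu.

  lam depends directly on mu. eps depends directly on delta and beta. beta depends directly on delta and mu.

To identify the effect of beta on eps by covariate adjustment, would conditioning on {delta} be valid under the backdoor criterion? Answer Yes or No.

Yes

Backdoor paths from beta to eps (paths whose first edge points into beta):
  P1: beta <- delta -> eps
Condition 1 (no descendant of beta in the set): holds — descendants of beta are {eps}; none are in {delta}.
Condition 2 (every backdoor path blocked by {delta}):
  P1: blocked at fork node delta ∈ conditioning set.
{delta} satisfies the backdoor criterion.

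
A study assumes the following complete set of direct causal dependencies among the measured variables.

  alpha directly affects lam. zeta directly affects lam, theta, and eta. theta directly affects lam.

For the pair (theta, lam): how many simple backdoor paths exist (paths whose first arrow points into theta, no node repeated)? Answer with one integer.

1

A backdoor path from theta to lam is any simple undirected path whose first edge points into theta (i.e. leaves theta via a parent).
Parents of theta: {zeta}.
Enumerating:
  P1: theta <- zeta -> lam
That exhausts the simple backdoor paths. Count: 1.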